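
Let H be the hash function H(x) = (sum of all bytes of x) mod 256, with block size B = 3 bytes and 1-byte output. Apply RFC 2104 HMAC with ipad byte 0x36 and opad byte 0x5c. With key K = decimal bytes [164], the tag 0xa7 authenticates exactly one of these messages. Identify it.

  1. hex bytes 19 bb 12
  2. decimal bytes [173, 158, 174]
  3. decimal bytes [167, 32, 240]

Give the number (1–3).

2

Key decimal bytes [164] = a4 is 1 byte ≤ B = 3; zero-pad to 3 bytes: K' = a4 00 00.
K' ⊕ ipad = 92 36 36; K' ⊕ opad = f8 5c 5c.
m1: inner = H(92 36 36 19 bb 12) = e4; tag = H(f8 5c 5c e4) = 94
m2: inner = H(92 36 36 ad 9e ae) = f7; tag = H(f8 5c 5c f7) = a7 ← matches
m3: inner = H(92 36 36 a7 20 f0) = b5; tag = H(f8 5c 5c b5) = 65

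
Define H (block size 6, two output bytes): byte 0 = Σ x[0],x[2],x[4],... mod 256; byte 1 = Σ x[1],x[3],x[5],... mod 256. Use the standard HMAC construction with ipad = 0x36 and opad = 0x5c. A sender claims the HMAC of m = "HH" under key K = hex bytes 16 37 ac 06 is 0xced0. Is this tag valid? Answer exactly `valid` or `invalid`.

valid

Key hex bytes 16 37 ac 06 is 4 bytes ≤ B = 6; zero-pad to 6 bytes: K' = 16 37 ac 06 00 00.
K' ⊕ ipad = 20 01 9a 30 36 36; K' ⊕ opad = 4a 6b f0 5a 5c 5c.
Inner hash: even-index sum = 312 mod 256 = 56; odd-index sum = 175 mod 256 = 175 → 38 af.
Outer hash (recomputed tag): even-index sum = 462 mod 256 = 206; odd-index sum = 464 mod 256 = 208 → ce d0.
Recomputed tag = ced0; claimed = ced0 → match.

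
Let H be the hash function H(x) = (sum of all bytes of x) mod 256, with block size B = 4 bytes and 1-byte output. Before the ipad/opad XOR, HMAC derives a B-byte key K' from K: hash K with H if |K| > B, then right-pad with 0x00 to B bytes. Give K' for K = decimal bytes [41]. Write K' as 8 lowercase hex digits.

29000000

Key decimal bytes [41] = 29 is 1 byte ≤ B = 4; zero-pad to 4 bytes: K' = 29 00 00 00.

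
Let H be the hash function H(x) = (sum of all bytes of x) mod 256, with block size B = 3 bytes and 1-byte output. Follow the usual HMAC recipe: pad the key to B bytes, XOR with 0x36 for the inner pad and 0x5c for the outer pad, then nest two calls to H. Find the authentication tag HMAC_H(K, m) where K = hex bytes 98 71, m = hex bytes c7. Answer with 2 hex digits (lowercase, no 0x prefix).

Key hex bytes 98 71 is 2 bytes ≤ B = 3; zero-pad to 3 bytes: K' = 98 71 00.
K' ⊕ ipad = ae 47 36.  K' ⊕ opad = c4 2d 5c.
Inner input = (K'⊕ipad) ∥ m = ae 47 36 ∥ c7.
Inner hash: sum = 174+71+54+199 = 498; mod 256 = 242 → f2.
Outer input = (K'⊕opad) ∥ inner = c4 2d 5c ∥ f2.
Outer hash (tag): sum = 196+45+92+242 = 575; mod 256 = 63 → 3f.

3f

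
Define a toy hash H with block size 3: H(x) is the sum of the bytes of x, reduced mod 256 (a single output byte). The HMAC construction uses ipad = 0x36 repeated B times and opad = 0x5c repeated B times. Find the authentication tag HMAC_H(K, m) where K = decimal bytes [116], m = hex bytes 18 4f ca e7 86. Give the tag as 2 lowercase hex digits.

Key decimal bytes [116] = 74 is 1 byte ≤ B = 3; zero-pad to 3 bytes: K' = 74 00 00.
K' ⊕ ipad = 42 36 36.  K' ⊕ opad = 28 5c 5c.
Inner input = (K'⊕ipad) ∥ m = 42 36 36 ∥ 18 4f ca e7 86.
Inner hash: sum = 66+54+54+24+79+202+231+134 = 844; mod 256 = 76 → 4c.
Outer input = (K'⊕opad) ∥ inner = 28 5c 5c ∥ 4c.
Outer hash (tag): sum = 40+92+92+76 = 300; mod 256 = 44 → 2c.

2c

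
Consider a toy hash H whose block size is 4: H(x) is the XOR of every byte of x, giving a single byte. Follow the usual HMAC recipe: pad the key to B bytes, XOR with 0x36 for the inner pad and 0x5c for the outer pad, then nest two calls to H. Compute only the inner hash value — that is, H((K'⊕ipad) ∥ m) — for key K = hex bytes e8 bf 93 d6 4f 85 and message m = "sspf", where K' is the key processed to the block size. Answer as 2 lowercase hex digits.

ce

Key hex bytes e8 bf 93 d6 4f 85 is 6 bytes > B = 4, so hash it first: H(key) = d8, then zero-pad to 4 bytes: K' = d8 00 00 00.
K' ⊕ ipad = ee 36 36 36.
Inner input = ee 36 36 36 ∥ 73 73 70 66.
Inner hash: XOR ee⊕36⊕36⊕36⊕73⊕73⊕70⊕66 = ce.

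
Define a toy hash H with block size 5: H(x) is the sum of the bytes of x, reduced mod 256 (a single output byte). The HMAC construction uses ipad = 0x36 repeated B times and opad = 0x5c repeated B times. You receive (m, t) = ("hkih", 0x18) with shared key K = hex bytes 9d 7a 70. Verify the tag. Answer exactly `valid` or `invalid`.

Key hex bytes 9d 7a 70 is 3 bytes ≤ B = 5; zero-pad to 5 bytes: K' = 9d 7a 70 00 00.
K' ⊕ ipad = ab 4c 46 36 36; K' ⊕ opad = c1 26 2c 5c 5c.
Inner hash: sum = 171+76+70+54+54+104+107+105+104 = 845; mod 256 = 77 → 4d.
Outer hash (recomputed tag): sum = 193+38+44+92+92+77 = 536; mod 256 = 24 → 18.
Recomputed tag = 18; claimed = 18 → match.

valid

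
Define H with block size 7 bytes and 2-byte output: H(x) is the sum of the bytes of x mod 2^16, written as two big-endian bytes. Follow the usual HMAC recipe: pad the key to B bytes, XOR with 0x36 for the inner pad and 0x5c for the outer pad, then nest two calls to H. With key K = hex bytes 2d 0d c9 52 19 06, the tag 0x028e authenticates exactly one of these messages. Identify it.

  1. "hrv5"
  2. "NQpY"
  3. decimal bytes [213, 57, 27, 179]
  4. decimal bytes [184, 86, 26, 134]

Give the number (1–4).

3

Key hex bytes 2d 0d c9 52 19 06 is 6 bytes ≤ B = 7; zero-pad to 7 bytes: K' = 2d 0d c9 52 19 06 00.
K' ⊕ ipad = 1b 3b ff 64 2f 30 36; K' ⊕ opad = 71 51 95 0e 45 5a 5c.
m1: inner = H(1b 3b ff 64 2f 30 36 68 72 76 35) = 03 d3; tag = H(71 51 95 0e 45 5a 5c 03 d3) = 0336
m2: inner = H(1b 3b ff 64 2f 30 36 4e 51 70 59) = 03 b6; tag = H(71 51 95 0e 45 5a 5c 03 b6) = 0319
m3: inner = H(1b 3b ff 64 2f 30 36 d5 39 1b b3) = 04 2a; tag = H(71 51 95 0e 45 5a 5c 04 2a) = 028e ← matches
m4: inner = H(1b 3b ff 64 2f 30 36 b8 56 1a 86) = 03 fc; tag = H(71 51 95 0e 45 5a 5c 03 fc) = 035f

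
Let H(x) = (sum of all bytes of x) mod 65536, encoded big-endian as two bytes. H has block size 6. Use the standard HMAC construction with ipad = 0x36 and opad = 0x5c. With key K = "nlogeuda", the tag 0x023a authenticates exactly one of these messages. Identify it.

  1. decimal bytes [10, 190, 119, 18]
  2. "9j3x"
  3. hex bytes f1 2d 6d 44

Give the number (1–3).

Key "nlogeuda" = 6e 6c 6f 67 65 75 64 61 is 8 bytes > B = 6, so hash it first: H(key) = 03 4f, then zero-pad to 6 bytes: K' = 03 4f 00 00 00 00.
K' ⊕ ipad = 35 79 36 36 36 36; K' ⊕ opad = 5f 13 5c 5c 5c 5c.
m1: inner = H(35 79 36 36 36 36 0a be 77 12) = 02 d7; tag = H(5f 13 5c 5c 5c 5c 02 d7) = 02bb
m2: inner = H(35 79 36 36 36 36 39 6a 33 78) = 02 d4; tag = H(5f 13 5c 5c 5c 5c 02 d4) = 02b8
m3: inner = H(35 79 36 36 36 36 f1 2d 6d 44) = 03 55; tag = H(5f 13 5c 5c 5c 5c 03 55) = 023a ← matches

3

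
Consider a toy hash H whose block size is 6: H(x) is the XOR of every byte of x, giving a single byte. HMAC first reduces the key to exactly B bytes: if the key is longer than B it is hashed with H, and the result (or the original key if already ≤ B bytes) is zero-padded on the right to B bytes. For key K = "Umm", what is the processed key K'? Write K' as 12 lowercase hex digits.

Key "Umm" = 55 6d 6d is 3 bytes ≤ B = 6; zero-pad to 6 bytes: K' = 55 6d 6d 00 00 00.

556d6d000000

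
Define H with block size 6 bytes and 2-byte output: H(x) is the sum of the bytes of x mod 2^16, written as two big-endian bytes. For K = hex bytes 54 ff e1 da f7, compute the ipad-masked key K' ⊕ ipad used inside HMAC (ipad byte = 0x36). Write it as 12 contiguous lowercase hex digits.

Key hex bytes 54 ff e1 da f7 is 5 bytes ≤ B = 6; zero-pad to 6 bytes: K' = 54 ff e1 da f7 00.
XOR each byte with 0x36: 54⊕36=62, ff⊕36=c9, e1⊕36=d7, da⊕36=ec, f7⊕36=c1, 00⊕36=36.

62c9d7ecc136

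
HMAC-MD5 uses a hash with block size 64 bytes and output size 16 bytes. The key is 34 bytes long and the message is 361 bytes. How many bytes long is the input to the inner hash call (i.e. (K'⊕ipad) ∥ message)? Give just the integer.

Key is 34 ≤ 64 bytes, zero-padded: |K'| = 64.
Inner input = (K'⊕ipad) ∥ m → 64 + 361 = 425 bytes.

425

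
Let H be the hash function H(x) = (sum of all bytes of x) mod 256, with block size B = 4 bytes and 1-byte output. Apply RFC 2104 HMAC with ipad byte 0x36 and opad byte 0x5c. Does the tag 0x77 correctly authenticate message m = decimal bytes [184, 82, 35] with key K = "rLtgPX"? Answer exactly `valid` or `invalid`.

Key "rLtgPX" = 72 4c 74 67 50 58 is 6 bytes > B = 4, so hash it first: H(key) = 41, then zero-pad to 4 bytes: K' = 41 00 00 00.
K' ⊕ ipad = 77 36 36 36; K' ⊕ opad = 1d 5c 5c 5c.
Inner hash: sum = 119+54+54+54+184+82+35 = 582; mod 256 = 70 → 46.
Outer hash (recomputed tag): sum = 29+92+92+92+70 = 375; mod 256 = 119 → 77.
Recomputed tag = 77; claimed = 77 → match.

valid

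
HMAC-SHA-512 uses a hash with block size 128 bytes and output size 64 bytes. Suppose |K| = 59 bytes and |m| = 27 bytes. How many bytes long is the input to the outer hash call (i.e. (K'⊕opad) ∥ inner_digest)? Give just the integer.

192

Key is 59 ≤ 128 bytes, zero-padded: |K'| = 128.
Outer input = (K'⊕opad) ∥ H(inner) → 128 + 64 = 192 bytes.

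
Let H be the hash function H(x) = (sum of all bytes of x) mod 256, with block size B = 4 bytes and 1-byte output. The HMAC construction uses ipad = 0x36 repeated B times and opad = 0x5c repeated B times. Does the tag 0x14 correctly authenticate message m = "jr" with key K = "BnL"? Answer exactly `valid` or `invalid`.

Key "BnL" = 42 6e 4c is 3 bytes ≤ B = 4; zero-pad to 4 bytes: K' = 42 6e 4c 00.
K' ⊕ ipad = 74 58 7a 36; K' ⊕ opad = 1e 32 10 5c.
Inner hash: sum = 116+88+122+54+106+114 = 600; mod 256 = 88 → 58.
Outer hash (recomputed tag): sum = 30+50+16+92+88 = 276; mod 256 = 20 → 14.
Recomputed tag = 14; claimed = 14 → match.

valid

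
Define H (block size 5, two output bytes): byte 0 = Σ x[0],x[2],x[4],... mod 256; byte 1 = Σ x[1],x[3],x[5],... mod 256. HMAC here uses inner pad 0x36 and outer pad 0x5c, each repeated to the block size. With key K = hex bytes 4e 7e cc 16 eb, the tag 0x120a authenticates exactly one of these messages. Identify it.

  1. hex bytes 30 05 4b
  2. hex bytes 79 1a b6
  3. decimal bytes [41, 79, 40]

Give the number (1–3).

3

Key hex bytes 4e 7e cc 16 eb is exactly B = 5 bytes: K' = 4e 7e cc 16 eb.
K' ⊕ ipad = 78 48 fa 20 dd; K' ⊕ opad = 12 22 90 4a b7.
m1: inner = H(78 48 fa 20 dd 30 05 4b) = 54 e3; tag = H(12 22 90 4a b7 54 e3) = 3cc0
m2: inner = H(78 48 fa 20 dd 79 1a b6) = 69 97; tag = H(12 22 90 4a b7 69 97) = f0d5
m3: inner = H(78 48 fa 20 dd 29 4f 28) = 9e b9; tag = H(12 22 90 4a b7 9e b9) = 120a ← matches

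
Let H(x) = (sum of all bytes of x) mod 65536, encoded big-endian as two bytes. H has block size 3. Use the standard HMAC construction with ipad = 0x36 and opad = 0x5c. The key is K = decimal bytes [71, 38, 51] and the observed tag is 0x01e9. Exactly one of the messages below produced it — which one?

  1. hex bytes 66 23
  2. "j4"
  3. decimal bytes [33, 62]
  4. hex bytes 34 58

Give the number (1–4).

3

Key decimal bytes [71, 38, 51] = 47 26 33 is exactly B = 3 bytes: K' = 47 26 33.
K' ⊕ ipad = 71 10 05; K' ⊕ opad = 1b 7a 6f.
m1: inner = H(71 10 05 66 23) = 01 0f; tag = H(1b 7a 6f 01 0f) = 0114
m2: inner = H(71 10 05 6a 34) = 01 24; tag = H(1b 7a 6f 01 24) = 0129
m3: inner = H(71 10 05 21 3e) = 00 e5; tag = H(1b 7a 6f 00 e5) = 01e9 ← matches
m4: inner = H(71 10 05 34 58) = 01 12; tag = H(1b 7a 6f 01 12) = 0117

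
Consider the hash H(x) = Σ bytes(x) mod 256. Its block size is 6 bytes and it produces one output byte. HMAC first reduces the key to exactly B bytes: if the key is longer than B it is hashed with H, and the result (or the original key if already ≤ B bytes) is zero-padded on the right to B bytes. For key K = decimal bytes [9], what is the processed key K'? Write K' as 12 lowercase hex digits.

090000000000

Key decimal bytes [9] = 09 is 1 byte ≤ B = 6; zero-pad to 6 bytes: K' = 09 00 00 00 00 00.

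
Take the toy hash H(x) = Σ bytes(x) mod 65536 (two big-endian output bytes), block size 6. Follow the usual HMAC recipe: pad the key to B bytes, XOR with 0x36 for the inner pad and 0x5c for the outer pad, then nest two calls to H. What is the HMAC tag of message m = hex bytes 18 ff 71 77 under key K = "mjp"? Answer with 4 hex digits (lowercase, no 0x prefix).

0248

Key "mjp" = 6d 6a 70 is 3 bytes ≤ B = 6; zero-pad to 6 bytes: K' = 6d 6a 70 00 00 00.
K' ⊕ ipad = 5b 5c 46 36 36 36.  K' ⊕ opad = 31 36 2c 5c 5c 5c.
Inner input = (K'⊕ipad) ∥ m = 5b 5c 46 36 36 36 ∥ 18 ff 71 77.
Inner hash: sum = 91+92+70+54+54+54+24+255+113+119 = 926 → 03 9e.
Outer input = (K'⊕opad) ∥ inner = 31 36 2c 5c 5c 5c ∥ 03 9e.
Outer hash (tag): sum = 49+54+44+92+92+92+3+158 = 584 → 02 48.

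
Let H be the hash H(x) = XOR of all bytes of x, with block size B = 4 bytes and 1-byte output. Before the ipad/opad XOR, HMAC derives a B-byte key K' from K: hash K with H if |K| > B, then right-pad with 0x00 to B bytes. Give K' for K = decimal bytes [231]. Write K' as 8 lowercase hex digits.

Key decimal bytes [231] = e7 is 1 byte ≤ B = 4; zero-pad to 4 bytes: K' = e7 00 00 00.

e7000000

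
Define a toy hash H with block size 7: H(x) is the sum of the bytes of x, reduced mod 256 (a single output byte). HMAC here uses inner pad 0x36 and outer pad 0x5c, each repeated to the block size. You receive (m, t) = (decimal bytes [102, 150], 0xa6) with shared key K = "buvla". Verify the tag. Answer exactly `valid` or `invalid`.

Key "buvla" = 62 75 76 6c 61 is 5 bytes ≤ B = 7; zero-pad to 7 bytes: K' = 62 75 76 6c 61 00 00.
K' ⊕ ipad = 54 43 40 5a 57 36 36; K' ⊕ opad = 3e 29 2a 30 3d 5c 5c.
Inner hash: sum = 84+67+64+90+87+54+54+102+150 = 752; mod 256 = 240 → f0.
Outer hash (recomputed tag): sum = 62+41+42+48+61+92+92+240 = 678; mod 256 = 166 → a6.
Recomputed tag = a6; claimed = a6 → match.

valid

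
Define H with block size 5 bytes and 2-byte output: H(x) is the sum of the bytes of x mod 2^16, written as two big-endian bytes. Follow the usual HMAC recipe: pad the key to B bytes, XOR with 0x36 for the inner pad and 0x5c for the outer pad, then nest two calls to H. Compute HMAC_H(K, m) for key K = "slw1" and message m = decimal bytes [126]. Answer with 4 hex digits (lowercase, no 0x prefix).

01ef

Key "slw1" = 73 6c 77 31 is 4 bytes ≤ B = 5; zero-pad to 5 bytes: K' = 73 6c 77 31 00.
K' ⊕ ipad = 45 5a 41 07 36.  K' ⊕ opad = 2f 30 2b 6d 5c.
Inner input = (K'⊕ipad) ∥ m = 45 5a 41 07 36 ∥ 7e.
Inner hash: sum = 69+90+65+7+54+126 = 411 → 01 9b.
Outer input = (K'⊕opad) ∥ inner = 2f 30 2b 6d 5c ∥ 01 9b.
Outer hash (tag): sum = 47+48+43+109+92+1+155 = 495 → 01 ef.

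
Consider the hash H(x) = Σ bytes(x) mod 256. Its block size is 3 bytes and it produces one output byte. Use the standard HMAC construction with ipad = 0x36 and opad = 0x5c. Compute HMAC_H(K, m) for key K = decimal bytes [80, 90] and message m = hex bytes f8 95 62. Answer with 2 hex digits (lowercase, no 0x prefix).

65

Key decimal bytes [80, 90] = 50 5a is 2 bytes ≤ B = 3; zero-pad to 3 bytes: K' = 50 5a 00.
K' ⊕ ipad = 66 6c 36.  K' ⊕ opad = 0c 06 5c.
Inner input = (K'⊕ipad) ∥ m = 66 6c 36 ∥ f8 95 62.
Inner hash: sum = 102+108+54+248+149+98 = 759; mod 256 = 247 → f7.
Outer input = (K'⊕opad) ∥ inner = 0c 06 5c ∥ f7.
Outer hash (tag): sum = 12+6+92+247 = 357; mod 256 = 101 → 65.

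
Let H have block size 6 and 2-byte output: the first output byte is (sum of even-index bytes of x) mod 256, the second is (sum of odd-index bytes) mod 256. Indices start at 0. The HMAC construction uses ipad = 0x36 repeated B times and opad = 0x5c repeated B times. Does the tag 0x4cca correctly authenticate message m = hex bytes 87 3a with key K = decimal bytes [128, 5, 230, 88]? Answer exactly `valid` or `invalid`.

Key decimal bytes [128, 5, 230, 88] = 80 05 e6 58 is 4 bytes ≤ B = 6; zero-pad to 6 bytes: K' = 80 05 e6 58 00 00.
K' ⊕ ipad = b6 33 d0 6e 36 36; K' ⊕ opad = dc 59 ba 04 5c 5c.
Inner hash: even-index sum = 579 mod 256 = 67; odd-index sum = 273 mod 256 = 17 → 43 11.
Outer hash (recomputed tag): even-index sum = 565 mod 256 = 53; odd-index sum = 202 mod 256 = 202 → 35 ca.
Recomputed tag = 35ca; claimed = 4cca → mismatch.

invalid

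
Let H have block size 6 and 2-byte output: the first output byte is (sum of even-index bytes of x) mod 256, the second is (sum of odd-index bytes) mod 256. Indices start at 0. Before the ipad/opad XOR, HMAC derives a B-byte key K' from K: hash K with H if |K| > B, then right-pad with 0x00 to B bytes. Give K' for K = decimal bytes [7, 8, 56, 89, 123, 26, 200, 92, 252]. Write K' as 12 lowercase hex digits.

7ed700000000

|K| = 9 > B = 6, so first hash the key.
H(K): even-index sum = 638 mod 256 = 126; odd-index sum = 215 mod 256 = 215 → 7e d7.
Zero-pad H(K) = 7e d7 to 6 bytes: K' = 7e d7 00 00 00 00.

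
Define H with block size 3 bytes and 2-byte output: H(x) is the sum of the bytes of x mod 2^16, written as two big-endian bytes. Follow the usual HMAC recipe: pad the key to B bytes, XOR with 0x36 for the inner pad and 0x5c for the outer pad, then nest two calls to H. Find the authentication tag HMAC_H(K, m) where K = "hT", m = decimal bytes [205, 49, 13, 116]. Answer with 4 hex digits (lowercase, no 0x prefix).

010f

Key "hT" = 68 54 is 2 bytes ≤ B = 3; zero-pad to 3 bytes: K' = 68 54 00.
K' ⊕ ipad = 5e 62 36.  K' ⊕ opad = 34 08 5c.
Inner input = (K'⊕ipad) ∥ m = 5e 62 36 ∥ cd 31 0d 74.
Inner hash: sum = 94+98+54+205+49+13+116 = 629 → 02 75.
Outer input = (K'⊕opad) ∥ inner = 34 08 5c ∥ 02 75.
Outer hash (tag): sum = 52+8+92+2+117 = 271 → 01 0f.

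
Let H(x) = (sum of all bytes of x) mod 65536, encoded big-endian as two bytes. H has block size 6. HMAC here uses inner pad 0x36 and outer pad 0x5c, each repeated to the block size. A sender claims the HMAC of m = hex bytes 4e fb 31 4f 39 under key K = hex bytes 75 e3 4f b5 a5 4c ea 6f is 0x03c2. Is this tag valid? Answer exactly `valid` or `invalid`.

Key hex bytes 75 e3 4f b5 a5 4c ea 6f is 8 bytes > B = 6, so hash it first: H(key) = 04 a6, then zero-pad to 6 bytes: K' = 04 a6 00 00 00 00.
K' ⊕ ipad = 32 90 36 36 36 36; K' ⊕ opad = 58 fa 5c 5c 5c 5c.
Inner hash: sum = 50+144+54+54+54+54+78+251+49+79+57 = 924 → 03 9c.
Outer hash (recomputed tag): sum = 88+250+92+92+92+92+3+156 = 865 → 03 61.
Recomputed tag = 0361; claimed = 03c2 → mismatch.

invalid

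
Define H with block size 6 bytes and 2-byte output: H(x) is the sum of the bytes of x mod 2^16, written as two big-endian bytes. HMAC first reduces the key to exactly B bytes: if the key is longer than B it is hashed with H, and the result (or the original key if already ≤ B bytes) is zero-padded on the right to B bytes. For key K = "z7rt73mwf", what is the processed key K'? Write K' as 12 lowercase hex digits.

034b00000000

|K| = 9 > B = 6, so first hash the key.
H(K): sum = 122+55+114+116+55+51+109+119+102 = 843 → 03 4b.
Zero-pad H(K) = 03 4b to 6 bytes: K' = 03 4b 00 00 00 00.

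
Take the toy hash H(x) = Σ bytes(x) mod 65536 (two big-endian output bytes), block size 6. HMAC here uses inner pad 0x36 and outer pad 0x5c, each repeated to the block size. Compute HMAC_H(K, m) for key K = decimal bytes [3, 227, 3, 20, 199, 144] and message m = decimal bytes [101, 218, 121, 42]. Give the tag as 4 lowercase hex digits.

040a

Key decimal bytes [3, 227, 3, 20, 199, 144] = 03 e3 03 14 c7 90 is exactly B = 6 bytes: K' = 03 e3 03 14 c7 90.
K' ⊕ ipad = 35 d5 35 22 f1 a6.  K' ⊕ opad = 5f bf 5f 48 9b cc.
Inner input = (K'⊕ipad) ∥ m = 35 d5 35 22 f1 a6 ∥ 65 da 79 2a.
Inner hash: sum = 53+213+53+34+241+166+101+218+121+42 = 1242 → 04 da.
Outer input = (K'⊕opad) ∥ inner = 5f bf 5f 48 9b cc ∥ 04 da.
Outer hash (tag): sum = 95+191+95+72+155+204+4+218 = 1034 → 04 0a.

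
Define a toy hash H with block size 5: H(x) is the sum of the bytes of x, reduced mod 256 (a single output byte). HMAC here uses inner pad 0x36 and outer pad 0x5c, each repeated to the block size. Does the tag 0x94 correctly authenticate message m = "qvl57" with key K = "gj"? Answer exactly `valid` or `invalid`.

invalid

Key "gj" = 67 6a is 2 bytes ≤ B = 5; zero-pad to 5 bytes: K' = 67 6a 00 00 00.
K' ⊕ ipad = 51 5c 36 36 36; K' ⊕ opad = 3b 36 5c 5c 5c.
Inner hash: sum = 81+92+54+54+54+113+118+108+53+55 = 782; mod 256 = 14 → 0e.
Outer hash (recomputed tag): sum = 59+54+92+92+92+14 = 403; mod 256 = 147 → 93.
Recomputed tag = 93; claimed = 94 → mismatch.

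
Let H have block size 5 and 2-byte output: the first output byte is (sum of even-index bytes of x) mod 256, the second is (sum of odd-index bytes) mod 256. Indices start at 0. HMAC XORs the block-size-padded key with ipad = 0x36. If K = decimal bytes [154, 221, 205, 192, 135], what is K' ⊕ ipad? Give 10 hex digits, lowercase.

acebfbf6b1

Key decimal bytes [154, 221, 205, 192, 135] = 9a dd cd c0 87 is exactly B = 5 bytes: K' = 9a dd cd c0 87.
XOR each byte with 0x36: 9a⊕36=ac, dd⊕36=eb, cd⊕36=fb, c0⊕36=f6, 87⊕36=b1.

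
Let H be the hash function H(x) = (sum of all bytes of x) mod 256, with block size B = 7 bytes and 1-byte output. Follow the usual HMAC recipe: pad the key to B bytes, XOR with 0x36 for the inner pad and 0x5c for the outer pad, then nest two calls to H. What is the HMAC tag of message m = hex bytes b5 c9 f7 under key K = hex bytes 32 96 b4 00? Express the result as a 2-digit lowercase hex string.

Key hex bytes 32 96 b4 00 is 4 bytes ≤ B = 7; zero-pad to 7 bytes: K' = 32 96 b4 00 00 00 00.
K' ⊕ ipad = 04 a0 82 36 36 36 36.  K' ⊕ opad = 6e ca e8 5c 5c 5c 5c.
Inner input = (K'⊕ipad) ∥ m = 04 a0 82 36 36 36 36 ∥ b5 c9 f7.
Inner hash: sum = 4+160+130+54+54+54+54+181+201+247 = 1139; mod 256 = 115 → 73.
Outer input = (K'⊕opad) ∥ inner = 6e ca e8 5c 5c 5c 5c ∥ 73.
Outer hash (tag): sum = 110+202+232+92+92+92+92+115 = 1027; mod 256 = 3 → 03.

03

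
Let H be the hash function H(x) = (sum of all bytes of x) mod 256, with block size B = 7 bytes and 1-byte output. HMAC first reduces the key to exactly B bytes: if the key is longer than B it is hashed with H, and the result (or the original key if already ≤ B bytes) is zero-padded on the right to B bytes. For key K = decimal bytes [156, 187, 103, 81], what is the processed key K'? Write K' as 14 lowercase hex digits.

9cbb6751000000

Key decimal bytes [156, 187, 103, 81] = 9c bb 67 51 is 4 bytes ≤ B = 7; zero-pad to 7 bytes: K' = 9c bb 67 51 00 00 00.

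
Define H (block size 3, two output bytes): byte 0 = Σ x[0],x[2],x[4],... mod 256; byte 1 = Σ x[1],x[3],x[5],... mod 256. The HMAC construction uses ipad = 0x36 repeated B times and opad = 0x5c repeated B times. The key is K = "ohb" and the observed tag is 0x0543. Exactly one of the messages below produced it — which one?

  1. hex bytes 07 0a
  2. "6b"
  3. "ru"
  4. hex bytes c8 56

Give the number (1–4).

2

Key "ohb" = 6f 68 62 is exactly B = 3 bytes: K' = 6f 68 62.
K' ⊕ ipad = 59 5e 54; K' ⊕ opad = 33 34 3e.
m1: inner = H(59 5e 54 07 0a) = b7 65; tag = H(33 34 3e b7 65) = d6eb
m2: inner = H(59 5e 54 36 62) = 0f 94; tag = H(33 34 3e 0f 94) = 0543 ← matches
m3: inner = H(59 5e 54 72 75) = 22 d0; tag = H(33 34 3e 22 d0) = 4156
m4: inner = H(59 5e 54 c8 56) = 03 26; tag = H(33 34 3e 03 26) = 9737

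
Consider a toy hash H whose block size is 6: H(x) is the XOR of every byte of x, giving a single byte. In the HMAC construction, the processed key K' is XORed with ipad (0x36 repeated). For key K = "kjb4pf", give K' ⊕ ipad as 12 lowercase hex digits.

Key "kjb4pf" = 6b 6a 62 34 70 66 is exactly B = 6 bytes: K' = 6b 6a 62 34 70 66.
XOR each byte with 0x36: 6b⊕36=5d, 6a⊕36=5c, 62⊕36=54, 34⊕36=02, 70⊕36=46, 66⊕36=50.

5d5c54024650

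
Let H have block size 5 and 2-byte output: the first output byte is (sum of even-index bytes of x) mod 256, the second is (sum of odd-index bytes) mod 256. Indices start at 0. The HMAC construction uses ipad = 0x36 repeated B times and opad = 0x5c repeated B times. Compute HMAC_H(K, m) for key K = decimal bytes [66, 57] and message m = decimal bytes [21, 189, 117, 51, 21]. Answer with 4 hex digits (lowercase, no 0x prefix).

ba91

Key decimal bytes [66, 57] = 42 39 is 2 bytes ≤ B = 5; zero-pad to 5 bytes: K' = 42 39 00 00 00.
K' ⊕ ipad = 74 0f 36 36 36.  K' ⊕ opad = 1e 65 5c 5c 5c.
Inner input = (K'⊕ipad) ∥ m = 74 0f 36 36 36 ∥ 15 bd 75 33 15.
Inner hash: even-index sum = 464 mod 256 = 208; odd-index sum = 228 mod 256 = 228 → d0 e4.
Outer input = (K'⊕opad) ∥ inner = 1e 65 5c 5c 5c ∥ d0 e4.
Outer hash (tag): even-index sum = 442 mod 256 = 186; odd-index sum = 401 mod 256 = 145 → ba 91.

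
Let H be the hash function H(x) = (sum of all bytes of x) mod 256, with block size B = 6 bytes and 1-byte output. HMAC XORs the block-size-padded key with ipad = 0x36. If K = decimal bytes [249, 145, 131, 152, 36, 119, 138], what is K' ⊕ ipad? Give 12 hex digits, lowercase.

Key decimal bytes [249, 145, 131, 152, 36, 119, 138] = f9 91 83 98 24 77 8a is 7 bytes > B = 6, so hash it first: H(key) = ca, then zero-pad to 6 bytes: K' = ca 00 00 00 00 00.
XOR each byte with 0x36: ca⊕36=fc, 00⊕36=36, 00⊕36=36, 00⊕36=36, 00⊕36=36, 00⊕36=36.

fc3636363636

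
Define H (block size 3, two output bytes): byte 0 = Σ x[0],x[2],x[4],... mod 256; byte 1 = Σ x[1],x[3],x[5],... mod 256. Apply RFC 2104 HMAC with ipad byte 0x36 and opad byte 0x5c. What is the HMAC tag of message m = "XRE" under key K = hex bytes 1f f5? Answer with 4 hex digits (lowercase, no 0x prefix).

Key hex bytes 1f f5 is 2 bytes ≤ B = 3; zero-pad to 3 bytes: K' = 1f f5 00.
K' ⊕ ipad = 29 c3 36.  K' ⊕ opad = 43 a9 5c.
Inner input = (K'⊕ipad) ∥ m = 29 c3 36 ∥ 58 52 45.
Inner hash: even-index sum = 177 mod 256 = 177; odd-index sum = 352 mod 256 = 96 → b1 60.
Outer input = (K'⊕opad) ∥ inner = 43 a9 5c ∥ b1 60.
Outer hash (tag): even-index sum = 255 mod 256 = 255; odd-index sum = 346 mod 256 = 90 → ff 5a.

ff5a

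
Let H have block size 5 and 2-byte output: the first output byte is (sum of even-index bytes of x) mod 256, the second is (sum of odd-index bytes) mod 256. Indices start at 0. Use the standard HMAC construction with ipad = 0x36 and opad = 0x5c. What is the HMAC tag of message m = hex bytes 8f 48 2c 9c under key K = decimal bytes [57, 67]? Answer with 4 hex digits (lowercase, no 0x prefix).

Key decimal bytes [57, 67] = 39 43 is 2 bytes ≤ B = 5; zero-pad to 5 bytes: K' = 39 43 00 00 00.
K' ⊕ ipad = 0f 75 36 36 36.  K' ⊕ opad = 65 1f 5c 5c 5c.
Inner input = (K'⊕ipad) ∥ m = 0f 75 36 36 36 ∥ 8f 48 2c 9c.
Inner hash: even-index sum = 351 mod 256 = 95; odd-index sum = 358 mod 256 = 102 → 5f 66.
Outer input = (K'⊕opad) ∥ inner = 65 1f 5c 5c 5c ∥ 5f 66.
Outer hash (tag): even-index sum = 387 mod 256 = 131; odd-index sum = 218 mod 256 = 218 → 83 da.

83da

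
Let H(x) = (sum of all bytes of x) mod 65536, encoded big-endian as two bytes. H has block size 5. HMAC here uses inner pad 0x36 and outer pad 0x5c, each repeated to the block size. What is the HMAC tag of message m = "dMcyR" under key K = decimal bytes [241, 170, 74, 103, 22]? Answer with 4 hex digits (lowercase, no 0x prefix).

0271

Key decimal bytes [241, 170, 74, 103, 22] = f1 aa 4a 67 16 is exactly B = 5 bytes: K' = f1 aa 4a 67 16.
K' ⊕ ipad = c7 9c 7c 51 20.  K' ⊕ opad = ad f6 16 3b 4a.
Inner input = (K'⊕ipad) ∥ m = c7 9c 7c 51 20 ∥ 64 4d 63 79 52.
Inner hash: sum = 199+156+124+81+32+100+77+99+121+82 = 1071 → 04 2f.
Outer input = (K'⊕opad) ∥ inner = ad f6 16 3b 4a ∥ 04 2f.
Outer hash (tag): sum = 173+246+22+59+74+4+47 = 625 → 02 71.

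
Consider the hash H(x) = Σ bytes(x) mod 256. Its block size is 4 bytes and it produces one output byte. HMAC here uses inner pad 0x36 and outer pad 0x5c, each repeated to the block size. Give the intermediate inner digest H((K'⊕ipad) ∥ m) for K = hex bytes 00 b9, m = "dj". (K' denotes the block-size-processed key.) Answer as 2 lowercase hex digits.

Key hex bytes 00 b9 is 2 bytes ≤ B = 4; zero-pad to 4 bytes: K' = 00 b9 00 00.
K' ⊕ ipad = 36 8f 36 36.
Inner input = 36 8f 36 36 ∥ 64 6a.
Inner hash: sum = 54+143+54+54+100+106 = 511; mod 256 = 255 → ff.

ff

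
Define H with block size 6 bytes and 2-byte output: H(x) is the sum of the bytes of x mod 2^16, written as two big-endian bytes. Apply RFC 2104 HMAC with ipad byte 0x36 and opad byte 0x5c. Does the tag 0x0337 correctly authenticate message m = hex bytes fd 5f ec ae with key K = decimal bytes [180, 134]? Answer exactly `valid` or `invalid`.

valid

Key decimal bytes [180, 134] = b4 86 is 2 bytes ≤ B = 6; zero-pad to 6 bytes: K' = b4 86 00 00 00 00.
K' ⊕ ipad = 82 b0 36 36 36 36; K' ⊕ opad = e8 da 5c 5c 5c 5c.
Inner hash: sum = 130+176+54+54+54+54+253+95+236+174 = 1280 → 05 00.
Outer hash (recomputed tag): sum = 232+218+92+92+92+92+5+0 = 823 → 03 37.
Recomputed tag = 0337; claimed = 0337 → match.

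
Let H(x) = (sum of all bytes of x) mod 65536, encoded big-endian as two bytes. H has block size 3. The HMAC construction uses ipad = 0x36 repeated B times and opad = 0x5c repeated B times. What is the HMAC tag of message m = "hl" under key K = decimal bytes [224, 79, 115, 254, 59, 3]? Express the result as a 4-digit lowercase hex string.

Key decimal bytes [224, 79, 115, 254, 59, 3] = e0 4f 73 fe 3b 03 is 6 bytes > B = 3, so hash it first: H(key) = 02 de, then zero-pad to 3 bytes: K' = 02 de 00.
K' ⊕ ipad = 34 e8 36.  K' ⊕ opad = 5e 82 5c.
Inner input = (K'⊕ipad) ∥ m = 34 e8 36 ∥ 68 6c.
Inner hash: sum = 52+232+54+104+108 = 550 → 02 26.
Outer input = (K'⊕opad) ∥ inner = 5e 82 5c ∥ 02 26.
Outer hash (tag): sum = 94+130+92+2+38 = 356 → 01 64.

0164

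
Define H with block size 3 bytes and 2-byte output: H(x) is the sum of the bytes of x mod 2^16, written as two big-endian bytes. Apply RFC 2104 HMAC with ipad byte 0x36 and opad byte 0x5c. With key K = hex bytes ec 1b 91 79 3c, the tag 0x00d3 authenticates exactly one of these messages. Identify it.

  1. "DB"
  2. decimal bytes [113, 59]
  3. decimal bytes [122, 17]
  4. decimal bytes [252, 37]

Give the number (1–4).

4

Key hex bytes ec 1b 91 79 3c is 5 bytes > B = 3, so hash it first: H(key) = 02 4d, then zero-pad to 3 bytes: K' = 02 4d 00.
K' ⊕ ipad = 34 7b 36; K' ⊕ opad = 5e 11 5c.
m1: inner = H(34 7b 36 44 42) = 01 6b; tag = H(5e 11 5c 01 6b) = 0137
m2: inner = H(34 7b 36 71 3b) = 01 91; tag = H(5e 11 5c 01 91) = 015d
m3: inner = H(34 7b 36 7a 11) = 01 70; tag = H(5e 11 5c 01 70) = 013c
m4: inner = H(34 7b 36 fc 25) = 02 06; tag = H(5e 11 5c 02 06) = 00d3 ← matches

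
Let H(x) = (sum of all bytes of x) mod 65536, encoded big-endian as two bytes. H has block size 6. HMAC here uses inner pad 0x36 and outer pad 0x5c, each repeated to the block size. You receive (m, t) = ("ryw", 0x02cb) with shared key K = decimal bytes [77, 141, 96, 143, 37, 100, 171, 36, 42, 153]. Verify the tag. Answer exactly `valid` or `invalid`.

Key decimal bytes [77, 141, 96, 143, 37, 100, 171, 36, 42, 153] = 4d 8d 60 8f 25 64 ab 24 2a 99 is 10 bytes > B = 6, so hash it first: H(key) = 03 e4, then zero-pad to 6 bytes: K' = 03 e4 00 00 00 00.
K' ⊕ ipad = 35 d2 36 36 36 36; K' ⊕ opad = 5f b8 5c 5c 5c 5c.
Inner hash: sum = 53+210+54+54+54+54+114+121+119 = 833 → 03 41.
Outer hash (recomputed tag): sum = 95+184+92+92+92+92+3+65 = 715 → 02 cb.
Recomputed tag = 02cb; claimed = 02cb → match.

valid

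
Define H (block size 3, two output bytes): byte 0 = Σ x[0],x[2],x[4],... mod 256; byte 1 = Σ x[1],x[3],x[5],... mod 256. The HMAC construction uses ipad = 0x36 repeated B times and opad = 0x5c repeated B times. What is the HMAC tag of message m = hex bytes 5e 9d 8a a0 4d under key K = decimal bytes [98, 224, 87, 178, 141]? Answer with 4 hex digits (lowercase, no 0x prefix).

Key decimal bytes [98, 224, 87, 178, 141] = 62 e0 57 b2 8d is 5 bytes > B = 3, so hash it first: H(key) = 46 92, then zero-pad to 3 bytes: K' = 46 92 00.
K' ⊕ ipad = 70 a4 36.  K' ⊕ opad = 1a ce 5c.
Inner input = (K'⊕ipad) ∥ m = 70 a4 36 ∥ 5e 9d 8a a0 4d.
Inner hash: even-index sum = 483 mod 256 = 227; odd-index sum = 473 mod 256 = 217 → e3 d9.
Outer input = (K'⊕opad) ∥ inner = 1a ce 5c ∥ e3 d9.
Outer hash (tag): even-index sum = 335 mod 256 = 79; odd-index sum = 433 mod 256 = 177 → 4f b1.

4fb1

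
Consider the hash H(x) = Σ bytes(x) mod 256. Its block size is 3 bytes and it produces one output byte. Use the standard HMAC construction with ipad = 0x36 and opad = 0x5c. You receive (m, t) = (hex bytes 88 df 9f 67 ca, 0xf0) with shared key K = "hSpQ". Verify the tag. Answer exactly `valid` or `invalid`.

Key "hSpQ" = 68 53 70 51 is 4 bytes > B = 3, so hash it first: H(key) = 7c, then zero-pad to 3 bytes: K' = 7c 00 00.
K' ⊕ ipad = 4a 36 36; K' ⊕ opad = 20 5c 5c.
Inner hash: sum = 74+54+54+136+223+159+103+202 = 1005; mod 256 = 237 → ed.
Outer hash (recomputed tag): sum = 32+92+92+237 = 453; mod 256 = 197 → c5.
Recomputed tag = c5; claimed = f0 → mismatch.

invalid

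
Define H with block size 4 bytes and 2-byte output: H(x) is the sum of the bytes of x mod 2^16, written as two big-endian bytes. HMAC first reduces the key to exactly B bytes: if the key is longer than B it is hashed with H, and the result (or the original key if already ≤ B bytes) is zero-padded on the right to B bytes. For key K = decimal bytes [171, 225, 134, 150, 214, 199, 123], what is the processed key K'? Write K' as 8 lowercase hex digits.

|K| = 7 > B = 4, so first hash the key.
H(K): sum = 171+225+134+150+214+199+123 = 1216 → 04 c0.
Zero-pad H(K) = 04 c0 to 4 bytes: K' = 04 c0 00 00.

04c00000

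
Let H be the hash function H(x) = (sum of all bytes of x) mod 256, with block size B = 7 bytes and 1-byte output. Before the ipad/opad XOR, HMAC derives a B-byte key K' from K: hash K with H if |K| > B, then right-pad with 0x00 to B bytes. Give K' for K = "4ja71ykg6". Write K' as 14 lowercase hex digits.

e8000000000000

|K| = 9 > B = 7, so first hash the key.
H(K): sum = 52+106+97+55+49+121+107+103+54 = 744; mod 256 = 232 → e8.
Zero-pad H(K) = e8 to 7 bytes: K' = e8 00 00 00 00 00 00.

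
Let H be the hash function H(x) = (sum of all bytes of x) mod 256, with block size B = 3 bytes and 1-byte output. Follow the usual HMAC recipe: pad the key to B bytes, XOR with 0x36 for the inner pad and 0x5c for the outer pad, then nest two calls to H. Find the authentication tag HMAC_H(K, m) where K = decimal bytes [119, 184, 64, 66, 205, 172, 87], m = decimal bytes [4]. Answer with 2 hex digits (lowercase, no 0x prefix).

bc

Key decimal bytes [119, 184, 64, 66, 205, 172, 87] = 77 b8 40 42 cd ac 57 is 7 bytes > B = 3, so hash it first: H(key) = 81, then zero-pad to 3 bytes: K' = 81 00 00.
K' ⊕ ipad = b7 36 36.  K' ⊕ opad = dd 5c 5c.
Inner input = (K'⊕ipad) ∥ m = b7 36 36 ∥ 04.
Inner hash: sum = 183+54+54+4 = 295; mod 256 = 39 → 27.
Outer input = (K'⊕opad) ∥ inner = dd 5c 5c ∥ 27.
Outer hash (tag): sum = 221+92+92+39 = 444; mod 256 = 188 → bc.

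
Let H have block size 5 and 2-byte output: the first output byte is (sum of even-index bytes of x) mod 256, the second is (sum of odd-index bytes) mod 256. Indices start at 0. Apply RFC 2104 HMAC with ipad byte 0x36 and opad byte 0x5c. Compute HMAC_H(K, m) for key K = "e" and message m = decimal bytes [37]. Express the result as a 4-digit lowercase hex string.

8277

Key "e" = 65 is 1 byte ≤ B = 5; zero-pad to 5 bytes: K' = 65 00 00 00 00.
K' ⊕ ipad = 53 36 36 36 36.  K' ⊕ opad = 39 5c 5c 5c 5c.
Inner input = (K'⊕ipad) ∥ m = 53 36 36 36 36 ∥ 25.
Inner hash: even-index sum = 191 mod 256 = 191; odd-index sum = 145 mod 256 = 145 → bf 91.
Outer input = (K'⊕opad) ∥ inner = 39 5c 5c 5c 5c ∥ bf 91.
Outer hash (tag): even-index sum = 386 mod 256 = 130; odd-index sum = 375 mod 256 = 119 → 82 77.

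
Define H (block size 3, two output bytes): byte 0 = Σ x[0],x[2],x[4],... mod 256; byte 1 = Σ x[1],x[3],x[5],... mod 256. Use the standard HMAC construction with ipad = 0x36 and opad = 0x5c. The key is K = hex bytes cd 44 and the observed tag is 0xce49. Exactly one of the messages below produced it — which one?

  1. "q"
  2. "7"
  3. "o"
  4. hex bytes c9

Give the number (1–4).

Key hex bytes cd 44 is 2 bytes ≤ B = 3; zero-pad to 3 bytes: K' = cd 44 00.
K' ⊕ ipad = fb 72 36; K' ⊕ opad = 91 18 5c.
m1: inner = H(fb 72 36 71) = 31 e3; tag = H(91 18 5c 31 e3) = d049
m2: inner = H(fb 72 36 37) = 31 a9; tag = H(91 18 5c 31 a9) = 9649
m3: inner = H(fb 72 36 6f) = 31 e1; tag = H(91 18 5c 31 e1) = ce49 ← matches
m4: inner = H(fb 72 36 c9) = 31 3b; tag = H(91 18 5c 31 3b) = 2849

3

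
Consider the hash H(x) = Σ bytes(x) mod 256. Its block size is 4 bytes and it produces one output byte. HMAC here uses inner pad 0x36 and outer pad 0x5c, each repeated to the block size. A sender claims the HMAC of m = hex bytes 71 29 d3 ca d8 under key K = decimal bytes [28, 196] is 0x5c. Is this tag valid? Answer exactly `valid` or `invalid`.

Key decimal bytes [28, 196] = 1c c4 is 2 bytes ≤ B = 4; zero-pad to 4 bytes: K' = 1c c4 00 00.
K' ⊕ ipad = 2a f2 36 36; K' ⊕ opad = 40 98 5c 5c.
Inner hash: sum = 42+242+54+54+113+41+211+202+216 = 1175; mod 256 = 151 → 97.
Outer hash (recomputed tag): sum = 64+152+92+92+151 = 551; mod 256 = 39 → 27.
Recomputed tag = 27; claimed = 5c → mismatch.

invalid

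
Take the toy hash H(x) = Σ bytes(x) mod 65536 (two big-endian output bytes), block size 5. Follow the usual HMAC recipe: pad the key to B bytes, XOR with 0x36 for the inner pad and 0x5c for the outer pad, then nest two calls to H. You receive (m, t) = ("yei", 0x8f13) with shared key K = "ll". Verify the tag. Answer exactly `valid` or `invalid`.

invalid

Key "ll" = 6c 6c is 2 bytes ≤ B = 5; zero-pad to 5 bytes: K' = 6c 6c 00 00 00.
K' ⊕ ipad = 5a 5a 36 36 36; K' ⊕ opad = 30 30 5c 5c 5c.
Inner hash: sum = 90+90+54+54+54+121+101+105 = 669 → 02 9d.
Outer hash (recomputed tag): sum = 48+48+92+92+92+2+157 = 531 → 02 13.
Recomputed tag = 0213; claimed = 8f13 → mismatch.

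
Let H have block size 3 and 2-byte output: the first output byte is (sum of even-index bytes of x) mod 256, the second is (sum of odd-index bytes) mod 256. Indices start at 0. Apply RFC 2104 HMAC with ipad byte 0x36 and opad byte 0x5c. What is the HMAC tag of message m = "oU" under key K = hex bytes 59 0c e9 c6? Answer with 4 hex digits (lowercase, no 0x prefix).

Key hex bytes 59 0c e9 c6 is 4 bytes > B = 3, so hash it first: H(key) = 42 d2, then zero-pad to 3 bytes: K' = 42 d2 00.
K' ⊕ ipad = 74 e4 36.  K' ⊕ opad = 1e 8e 5c.
Inner input = (K'⊕ipad) ∥ m = 74 e4 36 ∥ 6f 55.
Inner hash: even-index sum = 255 mod 256 = 255; odd-index sum = 339 mod 256 = 83 → ff 53.
Outer input = (K'⊕opad) ∥ inner = 1e 8e 5c ∥ ff 53.
Outer hash (tag): even-index sum = 205 mod 256 = 205; odd-index sum = 397 mod 256 = 141 → cd 8d.

cd8d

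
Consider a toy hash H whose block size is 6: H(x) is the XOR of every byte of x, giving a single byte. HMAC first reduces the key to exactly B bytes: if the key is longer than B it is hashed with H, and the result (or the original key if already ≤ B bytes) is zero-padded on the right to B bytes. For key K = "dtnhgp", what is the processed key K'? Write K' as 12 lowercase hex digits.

64746e686770

Key "dtnhgp" = 64 74 6e 68 67 70 is exactly B = 6 bytes: K' = 64 74 6e 68 67 70.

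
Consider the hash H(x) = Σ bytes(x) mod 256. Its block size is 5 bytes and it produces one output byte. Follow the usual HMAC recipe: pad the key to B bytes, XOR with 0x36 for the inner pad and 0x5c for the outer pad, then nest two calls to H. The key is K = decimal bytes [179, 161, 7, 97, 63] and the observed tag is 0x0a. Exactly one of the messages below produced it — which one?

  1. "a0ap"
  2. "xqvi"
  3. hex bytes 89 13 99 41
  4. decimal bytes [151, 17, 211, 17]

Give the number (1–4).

Key decimal bytes [179, 161, 7, 97, 63] = b3 a1 07 61 3f is exactly B = 5 bytes: K' = b3 a1 07 61 3f.
K' ⊕ ipad = 85 97 31 57 09; K' ⊕ opad = ef fd 5b 3d 63.
m1: inner = H(85 97 31 57 09 61 30 61 70) = 0f; tag = H(ef fd 5b 3d 63 0f) = f6
m2: inner = H(85 97 31 57 09 78 71 76 69) = 75; tag = H(ef fd 5b 3d 63 75) = 5c
m3: inner = H(85 97 31 57 09 89 13 99 41) = 23; tag = H(ef fd 5b 3d 63 23) = 0a ← matches
m4: inner = H(85 97 31 57 09 97 11 d3 11) = 39; tag = H(ef fd 5b 3d 63 39) = 20

3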